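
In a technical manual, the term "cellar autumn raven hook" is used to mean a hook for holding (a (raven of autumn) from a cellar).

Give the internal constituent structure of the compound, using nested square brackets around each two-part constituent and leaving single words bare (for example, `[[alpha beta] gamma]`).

Overall it is a kind of hook; the modifier is "cellar autumn raven".
Inside "cellar autumn raven": head "raven" (specifically "autumn raven"), modifier "cellar".
Inside "autumn raven": head "raven", modifier "autumn".
Putting it together: [[cellar [autumn raven]] hook].

[[cellar [autumn raven]] hook]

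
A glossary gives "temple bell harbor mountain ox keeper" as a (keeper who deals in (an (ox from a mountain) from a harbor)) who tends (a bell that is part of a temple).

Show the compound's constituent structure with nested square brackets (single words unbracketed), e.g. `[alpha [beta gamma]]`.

Whole compound: head "keeper" (specifically "harbor mountain ox keeper"), modifier "temple bell".
"temple bell" → head "bell", modifier "temple".
"harbor mountain ox keeper" → head "keeper", modifier "harbor mountain ox".
"harbor mountain ox" → head "ox" (specifically "mountain ox"), modifier "harbor".
"mountain ox" → head "ox", modifier "mountain".
So the structure is [[temple bell] [[harbor [mountain ox]] keeper]].

[[temple bell] [[harbor [mountain ox]] keeper]]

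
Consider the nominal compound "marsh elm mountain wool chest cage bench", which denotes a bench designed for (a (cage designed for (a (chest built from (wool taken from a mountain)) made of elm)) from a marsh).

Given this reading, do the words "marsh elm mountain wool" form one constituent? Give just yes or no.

The top-level split is [marsh elm mountain wool chest cage] [bench]; the full structure is [[marsh [[elm [[mountain wool] chest]] cage]] bench].
"marsh elm mountain wool" straddles a constituent boundary, so it is not a single unit.

no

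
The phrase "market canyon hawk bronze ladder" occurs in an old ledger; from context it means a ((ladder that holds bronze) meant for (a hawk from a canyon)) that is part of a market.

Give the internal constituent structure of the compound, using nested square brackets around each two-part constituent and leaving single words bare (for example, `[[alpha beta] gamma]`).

[market [[canyon hawk] [bronze ladder]]]

Overall it is a kind of ladder (specifically "canyon hawk bronze ladder"); the modifier is "market".
Inside "canyon hawk bronze ladder": head "ladder" (specifically "bronze ladder"), modifier "canyon hawk".
Inside "canyon hawk": head "hawk", modifier "canyon".
Inside "bronze ladder": head "ladder", modifier "bronze".
Assembled: [market [[canyon hawk] [bronze ladder]]].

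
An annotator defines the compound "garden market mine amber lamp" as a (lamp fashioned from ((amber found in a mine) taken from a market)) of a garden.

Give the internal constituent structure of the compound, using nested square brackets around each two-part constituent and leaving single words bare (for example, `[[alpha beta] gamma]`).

The outermost head in the paraphrase is "lamp" (specifically "market mine amber lamp"), modified by "garden".
"market mine amber lamp" → head "lamp", modifier "market mine amber".
"market mine amber" → head "amber" (specifically "mine amber"), modifier "market".
"mine amber" → head "amber", modifier "mine".
Assembled: [garden [[market [mine amber]] lamp]].

[garden [[market [mine amber]] lamp]]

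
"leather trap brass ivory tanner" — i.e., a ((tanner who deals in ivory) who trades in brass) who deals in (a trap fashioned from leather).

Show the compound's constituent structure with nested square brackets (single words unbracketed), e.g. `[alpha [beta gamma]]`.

[[leather trap] [brass [ivory tanner]]]

The outermost head in the paraphrase is "tanner" (specifically "brass ivory tanner"), modified by "leather trap".
Inside "leather trap": head "trap", modifier "leather".
Inside "brass ivory tanner": head "tanner" (specifically "ivory tanner"), modifier "brass".
Inside "ivory tanner": head "tanner", modifier "ivory".
Putting it together: [[leather trap] [brass [ivory tanner]]].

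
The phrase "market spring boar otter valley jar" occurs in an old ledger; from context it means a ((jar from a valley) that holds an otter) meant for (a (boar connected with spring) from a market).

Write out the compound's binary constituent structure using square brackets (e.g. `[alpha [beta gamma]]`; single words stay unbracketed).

[[market [spring boar]] [otter [valley jar]]]

Whole compound: head "jar" (specifically "otter valley jar"), modifier "market spring boar".
"market spring boar" → head "boar" (specifically "spring boar"), modifier "market".
"spring boar" → head "boar", modifier "spring".
"otter valley jar" → head "jar" (specifically "valley jar"), modifier "otter".
"valley jar" → head "jar", modifier "valley".
Putting it together: [[market [spring boar]] [otter [valley jar]]].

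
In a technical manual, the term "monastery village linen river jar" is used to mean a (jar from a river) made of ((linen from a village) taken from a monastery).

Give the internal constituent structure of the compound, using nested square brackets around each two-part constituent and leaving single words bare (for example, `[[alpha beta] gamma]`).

[[monastery [village linen]] [river jar]]

Overall it is a kind of jar (specifically "river jar"); the modifier is "monastery village linen".
Within "monastery village linen", the head is "linen" (specifically "village linen") and the modifier is "monastery".
Within "village linen", the head is "linen" and the modifier is "village".
Within "river jar", the head is "jar" and the modifier is "river".
Assembled: [[monastery [village linen]] [river jar]].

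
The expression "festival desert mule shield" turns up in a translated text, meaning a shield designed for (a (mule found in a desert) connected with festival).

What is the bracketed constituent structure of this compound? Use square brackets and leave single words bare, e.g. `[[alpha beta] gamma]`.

[[festival [desert mule]] shield]

Overall it is a kind of shield; the modifier is "festival desert mule".
"festival desert mule" → head "mule" (specifically "desert mule"), modifier "festival".
"desert mule" → head "mule", modifier "desert".
Assembled: [[festival [desert mule]] shield].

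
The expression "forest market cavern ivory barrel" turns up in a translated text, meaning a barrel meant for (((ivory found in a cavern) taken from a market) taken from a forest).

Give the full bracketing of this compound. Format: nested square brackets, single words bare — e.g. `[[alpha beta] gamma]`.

At the top level: head "barrel"; modifier "forest market cavern ivory".
Within "forest market cavern ivory", the head is "ivory" (specifically "market cavern ivory") and the modifier is "forest".
Within "market cavern ivory", the head is "ivory" (specifically "cavern ivory") and the modifier is "market".
Within "cavern ivory", the head is "ivory" and the modifier is "cavern".
Putting it together: [[forest [market [cavern ivory]]] barrel].

[[forest [market [cavern ivory]]] barrel]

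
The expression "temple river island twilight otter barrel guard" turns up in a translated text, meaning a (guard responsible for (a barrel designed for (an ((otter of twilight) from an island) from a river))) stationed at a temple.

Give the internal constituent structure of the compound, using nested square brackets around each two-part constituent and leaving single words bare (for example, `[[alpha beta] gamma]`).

Overall it is a kind of guard (specifically "river island twilight otter barrel guard"); the modifier is "temple".
Inside "river island twilight otter barrel guard": head "guard", modifier "river island twilight otter barrel".
Inside "river island twilight otter barrel": head "barrel", modifier "river island twilight otter".
Inside "river island twilight otter": head "otter" (specifically "island twilight otter"), modifier "river".
Inside "island twilight otter": head "otter" (specifically "twilight otter"), modifier "island".
Inside "twilight otter": head "otter", modifier "twilight".
Putting it together: [temple [[[river [island [twilight otter]]] barrel] guard]].

[temple [[[river [island [twilight otter]]] barrel] guard]]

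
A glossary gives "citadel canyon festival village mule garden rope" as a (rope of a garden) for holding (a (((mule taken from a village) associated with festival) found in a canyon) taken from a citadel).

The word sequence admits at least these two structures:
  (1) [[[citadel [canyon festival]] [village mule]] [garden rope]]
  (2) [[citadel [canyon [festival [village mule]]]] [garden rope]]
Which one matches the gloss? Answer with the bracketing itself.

The paraphrase's head is the "rope" part ("garden rope"); its modifier is "citadel canyon festival village mule".
That top-level split, carried through the inner groups, gives [[citadel [canyon [festival [village mule]]]] [garden rope]].

[[citadel [canyon [festival [village mule]]]] [garden rope]]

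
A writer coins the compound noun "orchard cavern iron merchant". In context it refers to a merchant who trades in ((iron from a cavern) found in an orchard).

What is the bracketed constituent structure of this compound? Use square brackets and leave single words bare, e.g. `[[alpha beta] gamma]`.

Whole compound: head "merchant", modifier "orchard cavern iron".
Inside "orchard cavern iron": head "iron" (specifically "cavern iron"), modifier "orchard".
Inside "cavern iron": head "iron", modifier "cavern".
Assembled: [[orchard [cavern iron]] merchant].

[[orchard [cavern iron]] merchant]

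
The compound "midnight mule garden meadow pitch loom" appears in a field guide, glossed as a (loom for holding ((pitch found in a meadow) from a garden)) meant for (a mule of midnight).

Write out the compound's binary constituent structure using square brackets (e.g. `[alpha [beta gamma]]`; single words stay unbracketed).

Whole compound: head "loom" (specifically "garden meadow pitch loom"), modifier "midnight mule".
Within "midnight mule", the head is "mule" and the modifier is "midnight".
Within "garden meadow pitch loom", the head is "loom" and the modifier is "garden meadow pitch".
Within "garden meadow pitch", the head is "pitch" (specifically "meadow pitch") and the modifier is "garden".
Within "meadow pitch", the head is "pitch" and the modifier is "meadow".
Putting it together: [[midnight mule] [[garden [meadow pitch]] loom]].

[[midnight mule] [[garden [meadow pitch]] loom]]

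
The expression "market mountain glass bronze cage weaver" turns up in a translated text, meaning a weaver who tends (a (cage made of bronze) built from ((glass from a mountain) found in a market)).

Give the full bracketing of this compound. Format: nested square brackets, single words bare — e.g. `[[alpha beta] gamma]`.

[[[market [mountain glass]] [bronze cage]] weaver]

The outermost head in the paraphrase is "weaver", modified by "market mountain glass bronze cage".
"market mountain glass bronze cage" → head "cage" (specifically "bronze cage"), modifier "market mountain glass".
"market mountain glass" → head "glass" (specifically "mountain glass"), modifier "market".
"mountain glass" → head "glass", modifier "mountain".
"bronze cage" → head "cage", modifier "bronze".
Putting it together: [[[market [mountain glass]] [bronze cage]] weaver].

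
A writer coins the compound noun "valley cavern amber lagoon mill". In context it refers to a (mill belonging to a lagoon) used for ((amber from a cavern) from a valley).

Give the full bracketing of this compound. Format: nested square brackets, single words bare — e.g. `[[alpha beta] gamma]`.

[[valley [cavern amber]] [lagoon mill]]

The outermost head in the paraphrase is "mill" (specifically "lagoon mill"), modified by "valley cavern amber".
Inside "valley cavern amber": head "amber" (specifically "cavern amber"), modifier "valley".
Inside "cavern amber": head "amber", modifier "cavern".
Inside "lagoon mill": head "mill", modifier "lagoon".
So the structure is [[valley [cavern amber]] [lagoon mill]].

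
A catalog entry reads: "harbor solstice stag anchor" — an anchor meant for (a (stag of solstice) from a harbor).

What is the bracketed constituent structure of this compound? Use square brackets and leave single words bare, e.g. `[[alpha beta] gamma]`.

Overall it is a kind of anchor; the modifier is "harbor solstice stag".
"harbor solstice stag" → head "stag" (specifically "solstice stag"), modifier "harbor".
"solstice stag" → head "stag", modifier "solstice".
Putting it together: [[harbor [solstice stag]] anchor].

[[harbor [solstice stag]] anchor]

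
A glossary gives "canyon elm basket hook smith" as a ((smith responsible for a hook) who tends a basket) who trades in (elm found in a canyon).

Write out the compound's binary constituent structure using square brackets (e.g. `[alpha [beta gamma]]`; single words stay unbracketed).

[[canyon elm] [basket [hook smith]]]

Whole compound: head "smith" (specifically "basket hook smith"), modifier "canyon elm".
"canyon elm" → head "elm", modifier "canyon".
"basket hook smith" → head "smith" (specifically "hook smith"), modifier "basket".
"hook smith" → head "smith", modifier "hook".
Putting it together: [[canyon elm] [basket [hook smith]]].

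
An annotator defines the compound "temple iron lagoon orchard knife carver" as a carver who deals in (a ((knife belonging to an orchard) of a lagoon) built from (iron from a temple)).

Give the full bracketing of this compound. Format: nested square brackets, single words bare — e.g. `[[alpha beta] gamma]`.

Whole compound: head "carver", modifier "temple iron lagoon orchard knife".
Within "temple iron lagoon orchard knife", the head is "knife" (specifically "lagoon orchard knife") and the modifier is "temple iron".
Within "temple iron", the head is "iron" and the modifier is "temple".
Within "lagoon orchard knife", the head is "knife" (specifically "orchard knife") and the modifier is "lagoon".
Within "orchard knife", the head is "knife" and the modifier is "orchard".
Putting it together: [[[temple iron] [lagoon [orchard knife]]] carver].

[[[temple iron] [lagoon [orchard knife]]] carver]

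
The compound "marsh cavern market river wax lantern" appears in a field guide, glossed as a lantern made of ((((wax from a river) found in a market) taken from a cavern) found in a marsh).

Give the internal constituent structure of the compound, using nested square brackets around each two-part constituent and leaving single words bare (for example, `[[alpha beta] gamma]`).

The outermost head in the paraphrase is "lantern", modified by "marsh cavern market river wax".
Within "marsh cavern market river wax", the head is "wax" (specifically "cavern market river wax") and the modifier is "marsh".
Within "cavern market river wax", the head is "wax" (specifically "market river wax") and the modifier is "cavern".
Within "market river wax", the head is "wax" (specifically "river wax") and the modifier is "market".
Within "river wax", the head is "wax" and the modifier is "river".
Putting it together: [[marsh [cavern [market [river wax]]]] lantern].

[[marsh [cavern [market [river wax]]]] lantern]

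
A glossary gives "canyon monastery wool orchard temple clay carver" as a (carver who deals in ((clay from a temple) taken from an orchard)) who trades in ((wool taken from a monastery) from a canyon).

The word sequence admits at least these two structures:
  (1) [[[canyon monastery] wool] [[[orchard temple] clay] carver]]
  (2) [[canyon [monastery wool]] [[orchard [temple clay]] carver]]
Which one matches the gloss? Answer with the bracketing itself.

The paraphrase's head is the "carver" part ("orchard temple clay carver"); its modifier is "canyon monastery wool".
That top-level split, carried through the inner groups, gives [[canyon [monastery wool]] [[orchard [temple clay]] carver]].

[[canyon [monastery wool]] [[orchard [temple clay]] carver]]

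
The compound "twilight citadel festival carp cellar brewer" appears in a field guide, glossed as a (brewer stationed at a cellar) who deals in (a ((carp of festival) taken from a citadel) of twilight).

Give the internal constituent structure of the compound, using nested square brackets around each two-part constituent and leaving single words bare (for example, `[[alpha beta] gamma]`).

Overall it is a kind of brewer (specifically "cellar brewer"); the modifier is "twilight citadel festival carp".
Inside "twilight citadel festival carp": head "carp" (specifically "citadel festival carp"), modifier "twilight".
Inside "citadel festival carp": head "carp" (specifically "festival carp"), modifier "citadel".
Inside "festival carp": head "carp", modifier "festival".
Inside "cellar brewer": head "brewer", modifier "cellar".
Putting it together: [[twilight [citadel [festival carp]]] [cellar brewer]].

[[twilight [citadel [festival carp]]] [cellar brewer]]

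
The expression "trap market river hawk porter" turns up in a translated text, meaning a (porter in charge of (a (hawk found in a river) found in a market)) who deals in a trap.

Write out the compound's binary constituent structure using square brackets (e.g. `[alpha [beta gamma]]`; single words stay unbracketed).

[trap [[market [river hawk]] porter]]

At the top level: head "porter" (specifically "market river hawk porter"); modifier "trap".
Within "market river hawk porter", the head is "porter" and the modifier is "market river hawk".
Within "market river hawk", the head is "hawk" (specifically "river hawk") and the modifier is "market".
Within "river hawk", the head is "hawk" and the modifier is "river".
Assembled: [trap [[market [river hawk]] porter]].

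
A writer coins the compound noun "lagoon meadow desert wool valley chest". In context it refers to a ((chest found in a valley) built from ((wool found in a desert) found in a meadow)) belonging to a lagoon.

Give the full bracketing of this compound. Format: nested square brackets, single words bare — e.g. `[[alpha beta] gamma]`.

Overall it is a kind of chest (specifically "meadow desert wool valley chest"); the modifier is "lagoon".
Within "meadow desert wool valley chest", the head is "chest" (specifically "valley chest") and the modifier is "meadow desert wool".
Within "meadow desert wool", the head is "wool" (specifically "desert wool") and the modifier is "meadow".
Within "desert wool", the head is "wool" and the modifier is "desert".
Within "valley chest", the head is "chest" and the modifier is "valley".
So the structure is [lagoon [[meadow [desert wool]] [valley chest]]].

[lagoon [[meadow [desert wool]] [valley chest]]]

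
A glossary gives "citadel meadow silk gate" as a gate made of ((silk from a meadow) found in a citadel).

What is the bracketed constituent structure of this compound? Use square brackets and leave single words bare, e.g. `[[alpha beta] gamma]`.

Whole compound: head "gate", modifier "citadel meadow silk".
Inside "citadel meadow silk": head "silk" (specifically "meadow silk"), modifier "citadel".
Inside "meadow silk": head "silk", modifier "meadow".
So the structure is [[citadel [meadow silk]] gate].

[[citadel [meadow silk]] gate]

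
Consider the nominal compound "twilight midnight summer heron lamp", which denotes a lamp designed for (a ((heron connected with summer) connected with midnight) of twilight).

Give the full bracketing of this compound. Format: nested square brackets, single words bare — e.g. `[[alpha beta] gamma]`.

At the top level: head "lamp"; modifier "twilight midnight summer heron".
Inside "twilight midnight summer heron": head "heron" (specifically "midnight summer heron"), modifier "twilight".
Inside "midnight summer heron": head "heron" (specifically "summer heron"), modifier "midnight".
Inside "summer heron": head "heron", modifier "summer".
Putting it together: [[twilight [midnight [summer heron]]] lamp].

[[twilight [midnight [summer heron]]] lamp]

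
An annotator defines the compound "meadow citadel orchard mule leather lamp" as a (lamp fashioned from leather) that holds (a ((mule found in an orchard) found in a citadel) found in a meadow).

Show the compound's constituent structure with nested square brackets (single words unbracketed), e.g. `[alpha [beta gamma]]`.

[[meadow [citadel [orchard mule]]] [leather lamp]]

Overall it is a kind of lamp (specifically "leather lamp"); the modifier is "meadow citadel orchard mule".
"meadow citadel orchard mule" → head "mule" (specifically "citadel orchard mule"), modifier "meadow".
"citadel orchard mule" → head "mule" (specifically "orchard mule"), modifier "citadel".
"orchard mule" → head "mule", modifier "orchard".
"leather lamp" → head "lamp", modifier "leather".
Putting it together: [[meadow [citadel [orchard mule]]] [leather lamp]].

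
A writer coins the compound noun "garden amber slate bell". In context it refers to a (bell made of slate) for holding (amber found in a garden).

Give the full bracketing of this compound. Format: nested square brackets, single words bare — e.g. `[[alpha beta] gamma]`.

At the top level: head "bell" (specifically "slate bell"); modifier "garden amber".
Within "garden amber", the head is "amber" and the modifier is "garden".
Within "slate bell", the head is "bell" and the modifier is "slate".
Assembled: [[garden amber] [slate bell]].

[[garden amber] [slate bell]]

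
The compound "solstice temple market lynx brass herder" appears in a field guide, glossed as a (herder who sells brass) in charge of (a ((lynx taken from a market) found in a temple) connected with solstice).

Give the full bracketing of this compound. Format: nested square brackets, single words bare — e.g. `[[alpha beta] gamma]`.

At the top level: head "herder" (specifically "brass herder"); modifier "solstice temple market lynx".
"solstice temple market lynx" → head "lynx" (specifically "temple market lynx"), modifier "solstice".
"temple market lynx" → head "lynx" (specifically "market lynx"), modifier "temple".
"market lynx" → head "lynx", modifier "market".
"brass herder" → head "herder", modifier "brass".
Putting it together: [[solstice [temple [market lynx]]] [brass herder]].

[[solstice [temple [market lynx]]] [brass herder]]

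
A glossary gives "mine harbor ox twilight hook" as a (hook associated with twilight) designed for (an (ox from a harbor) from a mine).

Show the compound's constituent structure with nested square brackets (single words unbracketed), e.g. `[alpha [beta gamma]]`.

At the top level: head "hook" (specifically "twilight hook"); modifier "mine harbor ox".
Inside "mine harbor ox": head "ox" (specifically "harbor ox"), modifier "mine".
Inside "harbor ox": head "ox", modifier "harbor".
Inside "twilight hook": head "hook", modifier "twilight".
Assembled: [[mine [harbor ox]] [twilight hook]].

[[mine [harbor ox]] [twilight hook]]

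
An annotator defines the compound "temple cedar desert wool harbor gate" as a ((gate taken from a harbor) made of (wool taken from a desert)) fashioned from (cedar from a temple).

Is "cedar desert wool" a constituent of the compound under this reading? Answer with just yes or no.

The top-level split is [temple cedar] [desert wool harbor gate]; the full structure is [[temple cedar] [[desert wool] [harbor gate]]].
"cedar desert wool" straddles a constituent boundary, so it is not a single unit.

no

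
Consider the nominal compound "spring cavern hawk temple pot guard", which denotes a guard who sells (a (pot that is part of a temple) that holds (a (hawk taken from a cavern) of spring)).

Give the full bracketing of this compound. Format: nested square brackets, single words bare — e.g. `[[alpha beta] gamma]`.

The outermost head in the paraphrase is "guard", modified by "spring cavern hawk temple pot".
Within "spring cavern hawk temple pot", the head is "pot" (specifically "temple pot") and the modifier is "spring cavern hawk".
Within "spring cavern hawk", the head is "hawk" (specifically "cavern hawk") and the modifier is "spring".
Within "cavern hawk", the head is "hawk" and the modifier is "cavern".
Within "temple pot", the head is "pot" and the modifier is "temple".
Putting it together: [[[spring [cavern hawk]] [temple pot]] guard].

[[[spring [cavern hawk]] [temple pot]] guard]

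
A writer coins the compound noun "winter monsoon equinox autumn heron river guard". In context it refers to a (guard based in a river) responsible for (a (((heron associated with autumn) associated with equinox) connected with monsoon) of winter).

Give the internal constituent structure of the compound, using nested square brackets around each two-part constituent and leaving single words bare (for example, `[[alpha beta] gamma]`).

[[winter [monsoon [equinox [autumn heron]]]] [river guard]]

Overall it is a kind of guard (specifically "river guard"); the modifier is "winter monsoon equinox autumn heron".
Inside "winter monsoon equinox autumn heron": head "heron" (specifically "monsoon equinox autumn heron"), modifier "winter".
Inside "monsoon equinox autumn heron": head "heron" (specifically "equinox autumn heron"), modifier "monsoon".
Inside "equinox autumn heron": head "heron" (specifically "autumn heron"), modifier "equinox".
Inside "autumn heron": head "heron", modifier "autumn".
Inside "river guard": head "guard", modifier "river".
Putting it together: [[winter [monsoon [equinox [autumn heron]]]] [river guard]].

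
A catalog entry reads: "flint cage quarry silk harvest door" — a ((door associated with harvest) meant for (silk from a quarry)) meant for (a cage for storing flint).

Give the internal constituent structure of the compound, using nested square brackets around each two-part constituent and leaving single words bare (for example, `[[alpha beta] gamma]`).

[[flint cage] [[quarry silk] [harvest door]]]

At the top level: head "door" (specifically "quarry silk harvest door"); modifier "flint cage".
"flint cage" → head "cage", modifier "flint".
"quarry silk harvest door" → head "door" (specifically "harvest door"), modifier "quarry silk".
"quarry silk" → head "silk", modifier "quarry".
"harvest door" → head "door", modifier "harvest".
Putting it together: [[flint cage] [[quarry silk] [harvest door]]].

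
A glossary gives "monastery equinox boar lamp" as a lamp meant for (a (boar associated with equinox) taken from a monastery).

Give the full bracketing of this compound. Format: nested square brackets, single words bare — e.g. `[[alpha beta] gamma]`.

At the top level: head "lamp"; modifier "monastery equinox boar".
"monastery equinox boar" → head "boar" (specifically "equinox boar"), modifier "monastery".
"equinox boar" → head "boar", modifier "equinox".
Putting it together: [[monastery [equinox boar]] lamp].

[[monastery [equinox boar]] lamp]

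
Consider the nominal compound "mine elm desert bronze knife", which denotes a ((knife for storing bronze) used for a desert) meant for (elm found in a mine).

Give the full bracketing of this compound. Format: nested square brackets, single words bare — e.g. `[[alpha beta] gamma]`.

[[mine elm] [desert [bronze knife]]]

Overall it is a kind of knife (specifically "desert bronze knife"); the modifier is "mine elm".
Inside "mine elm": head "elm", modifier "mine".
Inside "desert bronze knife": head "knife" (specifically "bronze knife"), modifier "desert".
Inside "bronze knife": head "knife", modifier "bronze".
So the structure is [[mine elm] [desert [bronze knife]]].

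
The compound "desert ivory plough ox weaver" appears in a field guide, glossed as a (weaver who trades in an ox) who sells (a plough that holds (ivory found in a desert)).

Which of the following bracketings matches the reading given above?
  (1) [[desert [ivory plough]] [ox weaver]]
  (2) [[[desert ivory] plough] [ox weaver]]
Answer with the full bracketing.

The paraphrase's head is the "weaver" part ("ox weaver"); its modifier is "desert ivory plough".
That top-level split, carried through the inner groups, gives [[[desert ivory] plough] [ox weaver]].

[[[desert ivory] plough] [ox weaver]]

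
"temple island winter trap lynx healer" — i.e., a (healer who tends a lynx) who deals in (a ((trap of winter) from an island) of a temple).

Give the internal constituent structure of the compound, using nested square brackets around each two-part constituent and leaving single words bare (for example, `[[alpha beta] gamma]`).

[[temple [island [winter trap]]] [lynx healer]]

At the top level: head "healer" (specifically "lynx healer"); modifier "temple island winter trap".
Within "temple island winter trap", the head is "trap" (specifically "island winter trap") and the modifier is "temple".
Within "island winter trap", the head is "trap" (specifically "winter trap") and the modifier is "island".
Within "winter trap", the head is "trap" and the modifier is "winter".
Within "lynx healer", the head is "healer" and the modifier is "lynx".
Putting it together: [[temple [island [winter trap]]] [lynx healer]].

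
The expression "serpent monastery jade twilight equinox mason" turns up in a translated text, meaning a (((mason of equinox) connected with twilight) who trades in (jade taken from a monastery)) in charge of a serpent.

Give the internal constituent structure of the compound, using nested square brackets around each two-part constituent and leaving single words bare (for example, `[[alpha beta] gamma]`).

[serpent [[monastery jade] [twilight [equinox mason]]]]

Overall it is a kind of mason (specifically "monastery jade twilight equinox mason"); the modifier is "serpent".
Inside "monastery jade twilight equinox mason": head "mason" (specifically "twilight equinox mason"), modifier "monastery jade".
Inside "monastery jade": head "jade", modifier "monastery".
Inside "twilight equinox mason": head "mason" (specifically "equinox mason"), modifier "twilight".
Inside "equinox mason": head "mason", modifier "equinox".
Assembled: [serpent [[monastery jade] [twilight [equinox mason]]]].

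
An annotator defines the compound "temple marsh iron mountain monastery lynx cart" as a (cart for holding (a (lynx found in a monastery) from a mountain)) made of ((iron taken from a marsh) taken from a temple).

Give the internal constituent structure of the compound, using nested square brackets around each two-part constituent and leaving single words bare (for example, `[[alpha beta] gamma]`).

Whole compound: head "cart" (specifically "mountain monastery lynx cart"), modifier "temple marsh iron".
Inside "temple marsh iron": head "iron" (specifically "marsh iron"), modifier "temple".
Inside "marsh iron": head "iron", modifier "marsh".
Inside "mountain monastery lynx cart": head "cart", modifier "mountain monastery lynx".
Inside "mountain monastery lynx": head "lynx" (specifically "monastery lynx"), modifier "mountain".
Inside "monastery lynx": head "lynx", modifier "monastery".
Assembled: [[temple [marsh iron]] [[mountain [monastery lynx]] cart]].

[[temple [marsh iron]] [[mountain [monastery lynx]] cart]]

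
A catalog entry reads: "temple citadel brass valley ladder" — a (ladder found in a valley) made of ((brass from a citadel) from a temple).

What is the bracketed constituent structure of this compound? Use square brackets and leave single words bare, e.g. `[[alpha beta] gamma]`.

The outermost head in the paraphrase is "ladder" (specifically "valley ladder"), modified by "temple citadel brass".
Within "temple citadel brass", the head is "brass" (specifically "citadel brass") and the modifier is "temple".
Within "citadel brass", the head is "brass" and the modifier is "citadel".
Within "valley ladder", the head is "ladder" and the modifier is "valley".
So the structure is [[temple [citadel brass]] [valley ladder]].

[[temple [citadel brass]] [valley ladder]]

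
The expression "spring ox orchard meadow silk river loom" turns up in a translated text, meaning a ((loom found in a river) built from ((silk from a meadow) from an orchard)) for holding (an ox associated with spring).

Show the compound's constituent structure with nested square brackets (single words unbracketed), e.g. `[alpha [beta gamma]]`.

[[spring ox] [[orchard [meadow silk]] [river loom]]]

At the top level: head "loom" (specifically "orchard meadow silk river loom"); modifier "spring ox".
"spring ox" → head "ox", modifier "spring".
"orchard meadow silk river loom" → head "loom" (specifically "river loom"), modifier "orchard meadow silk".
"orchard meadow silk" → head "silk" (specifically "meadow silk"), modifier "orchard".
"meadow silk" → head "silk", modifier "meadow".
"river loom" → head "loom", modifier "river".
Assembled: [[spring ox] [[orchard [meadow silk]] [river loom]]].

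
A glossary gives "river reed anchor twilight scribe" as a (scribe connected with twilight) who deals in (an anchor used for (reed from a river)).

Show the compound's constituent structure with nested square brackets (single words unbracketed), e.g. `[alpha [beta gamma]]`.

[[[river reed] anchor] [twilight scribe]]

Overall it is a kind of scribe (specifically "twilight scribe"); the modifier is "river reed anchor".
Inside "river reed anchor": head "anchor", modifier "river reed".
Inside "river reed": head "reed", modifier "river".
Inside "twilight scribe": head "scribe", modifier "twilight".
So the structure is [[[river reed] anchor] [twilight scribe]].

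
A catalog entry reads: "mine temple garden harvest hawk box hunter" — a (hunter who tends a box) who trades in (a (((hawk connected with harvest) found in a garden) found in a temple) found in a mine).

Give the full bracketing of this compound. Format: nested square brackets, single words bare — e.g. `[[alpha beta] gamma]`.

[[mine [temple [garden [harvest hawk]]]] [box hunter]]

At the top level: head "hunter" (specifically "box hunter"); modifier "mine temple garden harvest hawk".
Within "mine temple garden harvest hawk", the head is "hawk" (specifically "temple garden harvest hawk") and the modifier is "mine".
Within "temple garden harvest hawk", the head is "hawk" (specifically "garden harvest hawk") and the modifier is "temple".
Within "garden harvest hawk", the head is "hawk" (specifically "harvest hawk") and the modifier is "garden".
Within "harvest hawk", the head is "hawk" and the modifier is "harvest".
Within "box hunter", the head is "hunter" and the modifier is "box".
Assembled: [[mine [temple [garden [harvest hawk]]]] [box hunter]].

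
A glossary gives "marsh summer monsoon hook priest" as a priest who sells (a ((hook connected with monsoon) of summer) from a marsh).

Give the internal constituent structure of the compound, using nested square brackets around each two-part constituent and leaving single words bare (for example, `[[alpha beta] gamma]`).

[[marsh [summer [monsoon hook]]] priest]

The outermost head in the paraphrase is "priest", modified by "marsh summer monsoon hook".
"marsh summer monsoon hook" → head "hook" (specifically "summer monsoon hook"), modifier "marsh".
"summer monsoon hook" → head "hook" (specifically "monsoon hook"), modifier "summer".
"monsoon hook" → head "hook", modifier "monsoon".
Assembled: [[marsh [summer [monsoon hook]]] priest].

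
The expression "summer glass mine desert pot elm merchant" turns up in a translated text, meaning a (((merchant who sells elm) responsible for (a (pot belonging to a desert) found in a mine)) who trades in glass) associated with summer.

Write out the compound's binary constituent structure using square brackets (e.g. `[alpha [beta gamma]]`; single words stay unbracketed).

[summer [glass [[mine [desert pot]] [elm merchant]]]]

At the top level: head "merchant" (specifically "glass mine desert pot elm merchant"); modifier "summer".
Within "glass mine desert pot elm merchant", the head is "merchant" (specifically "mine desert pot elm merchant") and the modifier is "glass".
Within "mine desert pot elm merchant", the head is "merchant" (specifically "elm merchant") and the modifier is "mine desert pot".
Within "mine desert pot", the head is "pot" (specifically "desert pot") and the modifier is "mine".
Within "desert pot", the head is "pot" and the modifier is "desert".
Within "elm merchant", the head is "merchant" and the modifier is "elm".
So the structure is [summer [glass [[mine [desert pot]] [elm merchant]]]].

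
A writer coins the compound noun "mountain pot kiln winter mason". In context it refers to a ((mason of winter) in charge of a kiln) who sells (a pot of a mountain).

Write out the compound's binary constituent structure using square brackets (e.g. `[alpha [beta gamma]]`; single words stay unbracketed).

At the top level: head "mason" (specifically "kiln winter mason"); modifier "mountain pot".
"mountain pot" → head "pot", modifier "mountain".
"kiln winter mason" → head "mason" (specifically "winter mason"), modifier "kiln".
"winter mason" → head "mason", modifier "winter".
Putting it together: [[mountain pot] [kiln [winter mason]]].

[[mountain pot] [kiln [winter mason]]]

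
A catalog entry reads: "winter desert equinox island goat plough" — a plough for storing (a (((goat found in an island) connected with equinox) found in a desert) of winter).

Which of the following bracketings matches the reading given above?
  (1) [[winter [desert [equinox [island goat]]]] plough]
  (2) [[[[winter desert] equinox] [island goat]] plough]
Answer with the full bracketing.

The paraphrase's head is the "plough" part ("plough"); its modifier is "winter desert equinox island goat".
That top-level split, carried through the inner groups, gives [[winter [desert [equinox [island goat]]]] plough].

[[winter [desert [equinox [island goat]]]] plough]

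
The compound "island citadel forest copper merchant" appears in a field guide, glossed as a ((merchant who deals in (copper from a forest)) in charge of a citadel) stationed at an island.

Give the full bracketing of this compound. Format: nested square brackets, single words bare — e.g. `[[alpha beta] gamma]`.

[island [citadel [[forest copper] merchant]]]

Whole compound: head "merchant" (specifically "citadel forest copper merchant"), modifier "island".
Within "citadel forest copper merchant", the head is "merchant" (specifically "forest copper merchant") and the modifier is "citadel".
Within "forest copper merchant", the head is "merchant" and the modifier is "forest copper".
Within "forest copper", the head is "copper" and the modifier is "forest".
Assembled: [island [citadel [[forest copper] merchant]]].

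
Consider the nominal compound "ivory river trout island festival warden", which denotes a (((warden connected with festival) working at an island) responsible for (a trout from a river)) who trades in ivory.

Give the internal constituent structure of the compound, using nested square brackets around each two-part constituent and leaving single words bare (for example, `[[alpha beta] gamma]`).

The outermost head in the paraphrase is "warden" (specifically "river trout island festival warden"), modified by "ivory".
Inside "river trout island festival warden": head "warden" (specifically "island festival warden"), modifier "river trout".
Inside "river trout": head "trout", modifier "river".
Inside "island festival warden": head "warden" (specifically "festival warden"), modifier "island".
Inside "festival warden": head "warden", modifier "festival".
Assembled: [ivory [[river trout] [island [festival warden]]]].

[ivory [[river trout] [island [festival warden]]]]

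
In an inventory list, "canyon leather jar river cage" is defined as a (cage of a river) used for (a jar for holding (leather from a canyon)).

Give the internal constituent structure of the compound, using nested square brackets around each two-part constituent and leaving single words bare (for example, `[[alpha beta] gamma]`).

Whole compound: head "cage" (specifically "river cage"), modifier "canyon leather jar".
Inside "canyon leather jar": head "jar", modifier "canyon leather".
Inside "canyon leather": head "leather", modifier "canyon".
Inside "river cage": head "cage", modifier "river".
Assembled: [[[canyon leather] jar] [river cage]].

[[[canyon leather] jar] [river cage]]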